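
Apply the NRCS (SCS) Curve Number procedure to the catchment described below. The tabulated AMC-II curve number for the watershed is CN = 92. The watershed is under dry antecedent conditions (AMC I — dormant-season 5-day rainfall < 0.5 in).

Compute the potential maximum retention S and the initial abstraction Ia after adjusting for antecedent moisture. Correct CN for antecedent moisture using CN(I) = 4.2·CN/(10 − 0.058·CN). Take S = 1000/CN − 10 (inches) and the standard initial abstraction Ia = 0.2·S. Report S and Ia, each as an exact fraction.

CN(I) from CN(II)=92: (4.2·92)/(10 − 0.058·92) = 48300/583 ≈ 82.847
Max retention: S = 1000/(48300/583) − 10 = 1000/483 in (≈ 2.070 in)
Ia = 0.2S: 0.2·2.070 = 0.414 in (exactly 200/483)

S = 1000/483 in ≈ 2.070 in; Ia = 200/483 in ≈ 0.414 in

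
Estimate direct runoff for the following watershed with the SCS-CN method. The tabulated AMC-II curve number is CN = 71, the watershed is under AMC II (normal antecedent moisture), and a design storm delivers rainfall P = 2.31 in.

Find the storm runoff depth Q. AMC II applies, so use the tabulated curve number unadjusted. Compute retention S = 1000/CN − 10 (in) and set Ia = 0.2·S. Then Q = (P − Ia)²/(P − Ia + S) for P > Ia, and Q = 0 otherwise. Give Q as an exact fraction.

Q = 112381201/281167100 in ≈ 0.400 in

AMC II — tabulated CN = 71 applies directly.
S = 1000/71 − 10 = 290/71 in ≈ 4.085 in
Ia = 0.2S: 0.2·4.085 = 0.817 in (exactly 58/71)
Since P=2.310 > Ia=0.817: effective rainfall P−Ia = 10601/7100 in
Q: (10601/7100)² ÷ (39601/7100) = 112381201/281167100 in (≈ 0.400 in)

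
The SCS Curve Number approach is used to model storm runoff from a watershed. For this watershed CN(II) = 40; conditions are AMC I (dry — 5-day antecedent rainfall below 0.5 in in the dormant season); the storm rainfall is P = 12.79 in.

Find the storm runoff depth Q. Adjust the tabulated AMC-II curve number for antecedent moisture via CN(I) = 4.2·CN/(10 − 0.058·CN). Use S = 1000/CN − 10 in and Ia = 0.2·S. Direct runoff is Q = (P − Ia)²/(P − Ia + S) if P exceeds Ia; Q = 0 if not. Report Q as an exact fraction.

Q = 15626209/20267100 in ≈ 0.771 in

CN(I) from CN(II)=40: (4.2·40)/(10 − 0.058·40) = 175/8 ≈ 21.875
Max retention: S = 1000/(175/8) − 10 = 250/7 in (≈ 35.714 in)
Initial abstraction Ia = S/5 = (250/7)/5 = 50/7 ≈ 7.143 in
P − Ia = 12.790 − 7.143 = 3953/700 ≈ 5.647 in (> 0, runoff occurs)
Q: (3953/700)² ÷ (28953/700) = 15626209/20267100 in (≈ 0.771 in)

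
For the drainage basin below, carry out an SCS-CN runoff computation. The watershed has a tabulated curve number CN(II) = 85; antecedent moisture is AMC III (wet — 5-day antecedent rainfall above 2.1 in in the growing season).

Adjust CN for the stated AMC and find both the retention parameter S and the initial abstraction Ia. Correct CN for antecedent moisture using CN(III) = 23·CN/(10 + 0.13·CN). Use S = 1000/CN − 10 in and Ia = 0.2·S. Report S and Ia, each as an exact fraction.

S = 300/391 in ≈ 0.767 in; Ia = 60/391 in ≈ 0.153 in

CN(III) from CN(II)=85: (23·85)/(10 + 0.13·85) = 39100/421 ≈ 92.874
Max retention: S = 1000/(39100/421) − 10 = 300/391 in (≈ 0.767 in)
Ia = 0.2S: 0.2·0.767 = 0.153 in (exactly 60/391)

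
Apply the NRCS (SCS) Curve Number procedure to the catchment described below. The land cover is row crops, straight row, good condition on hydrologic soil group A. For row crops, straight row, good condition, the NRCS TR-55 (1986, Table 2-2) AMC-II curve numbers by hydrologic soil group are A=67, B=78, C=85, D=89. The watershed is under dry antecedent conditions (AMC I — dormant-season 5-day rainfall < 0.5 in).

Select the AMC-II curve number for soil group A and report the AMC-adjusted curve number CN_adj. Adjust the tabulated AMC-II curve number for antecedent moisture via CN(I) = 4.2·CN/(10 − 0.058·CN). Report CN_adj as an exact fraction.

NRCS table: row crops, straight row, good condition, soil group A → CN(II) = 67
CN(I) from CN(II)=67: (4.2·67)/(10 − 0.058·67) = 46900/1019 ≈ 46.026

CN_adj = 46900/1019 ≈ 46.026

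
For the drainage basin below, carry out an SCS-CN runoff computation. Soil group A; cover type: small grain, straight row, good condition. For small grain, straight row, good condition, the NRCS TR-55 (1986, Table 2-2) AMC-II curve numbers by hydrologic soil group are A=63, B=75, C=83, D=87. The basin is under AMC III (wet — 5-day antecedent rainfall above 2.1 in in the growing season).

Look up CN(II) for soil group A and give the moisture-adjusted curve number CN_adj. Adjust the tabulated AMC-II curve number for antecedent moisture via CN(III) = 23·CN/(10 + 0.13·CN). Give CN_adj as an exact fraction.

CN_adj = 144900/1819 ≈ 79.659

NRCS table: small grain, straight row, good condition, soil group A → CN(II) = 63
Wet (AMC III): CN(III) = 23·63/(10 + 0.13·63) = 1449/(1819/100) = 144900/1819 ≈ 79.659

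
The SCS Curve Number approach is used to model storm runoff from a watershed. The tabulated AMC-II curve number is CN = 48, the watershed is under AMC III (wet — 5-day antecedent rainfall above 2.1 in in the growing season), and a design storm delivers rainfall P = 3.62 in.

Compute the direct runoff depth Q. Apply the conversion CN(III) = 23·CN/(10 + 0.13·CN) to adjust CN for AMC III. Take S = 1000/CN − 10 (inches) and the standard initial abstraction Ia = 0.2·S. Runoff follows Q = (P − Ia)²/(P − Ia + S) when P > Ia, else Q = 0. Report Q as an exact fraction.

Wet (AMC III): CN(III) = 23·48/(10 + 0.13·48) = 1104/(406/25) = 13800/203 ≈ 67.980
S = 1000/(13800/203) − 10 = 325/69 in ≈ 4.710 in
Ia = 0.2·(325/69) = 65/69 in ≈ 0.942 in
P − Ia = 3.620 − 0.942 = 9239/3450 ≈ 2.678 in (> 0, runoff occurs)
Q = (9239/3450)²/((9239/3450) + 325/69) = (85359121/11902500)/(25489/3450) = 85359121/87937050 in ≈ 0.971 in

Q = 85359121/87937050 in ≈ 0.971 in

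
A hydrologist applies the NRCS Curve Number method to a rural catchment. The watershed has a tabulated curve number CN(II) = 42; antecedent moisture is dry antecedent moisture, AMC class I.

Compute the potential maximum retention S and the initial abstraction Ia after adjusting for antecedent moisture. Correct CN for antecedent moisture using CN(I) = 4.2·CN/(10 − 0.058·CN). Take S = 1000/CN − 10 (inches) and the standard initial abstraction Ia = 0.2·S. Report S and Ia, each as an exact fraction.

S = 14500/441 in ≈ 32.880 in; Ia = 2900/441 in ≈ 6.576 in

Dry (AMC I): CN(I) = 4.2·42/(10 − 0.058·42) = (882/5)/(1891/250) = 44100/1891 ≈ 23.321
S = 1000/(44100/1891) − 10 = 14500/441 in ≈ 32.880 in
Initial abstraction Ia = S/5 = (14500/441)/5 = 2900/441 ≈ 6.576 in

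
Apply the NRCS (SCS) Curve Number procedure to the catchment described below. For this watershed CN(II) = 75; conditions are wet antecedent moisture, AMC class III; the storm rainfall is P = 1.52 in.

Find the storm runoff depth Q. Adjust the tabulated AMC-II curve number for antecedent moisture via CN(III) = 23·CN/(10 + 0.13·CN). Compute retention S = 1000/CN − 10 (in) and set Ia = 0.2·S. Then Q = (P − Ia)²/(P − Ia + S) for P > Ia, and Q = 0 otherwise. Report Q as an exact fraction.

Adjust CN=75 to AMC III: 23·75/(10 + 0.13·75) → 1725 ÷ (79/4) = 6900/79 ≈ 87.342
Retention S: 1000/CN − 10 with CN=87.342 → S = 100/69 ≈ 1.449 in
Initial abstraction Ia = S/5 = (100/69)/5 = 20/69 ≈ 0.290 in
P − Ia = 1.520 − 0.290 = 2122/1725 ≈ 1.230 in (> 0, runoff occurs)
Runoff Q = (P−Ia)²/(P−Ia+S) = (1.230)²/(1.230+1.449) = 2251442/3986475 ≈ 0.565 in

Q = 2251442/3986475 in ≈ 0.565 in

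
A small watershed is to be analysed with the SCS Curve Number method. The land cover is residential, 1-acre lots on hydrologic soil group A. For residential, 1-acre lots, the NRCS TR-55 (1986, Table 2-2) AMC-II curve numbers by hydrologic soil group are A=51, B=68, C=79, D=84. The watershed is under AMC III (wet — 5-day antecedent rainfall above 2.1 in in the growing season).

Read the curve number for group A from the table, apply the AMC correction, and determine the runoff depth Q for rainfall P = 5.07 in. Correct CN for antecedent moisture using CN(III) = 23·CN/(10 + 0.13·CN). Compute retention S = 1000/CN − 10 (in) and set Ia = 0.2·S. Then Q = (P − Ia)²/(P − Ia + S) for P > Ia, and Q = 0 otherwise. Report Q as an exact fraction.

Q = 246721817521/115741200300 in ≈ 2.132 in

NRCS table: residential, 1-acre lots, soil group A → CN(II) = 51
Wet (AMC III): CN(III) = 23·51/(10 + 0.13·51) = 1173/(1663/100) = 117300/1663 ≈ 70.535
S = 1000/(117300/1663) − 10 = 4900/1173 in ≈ 4.177 in
Ia = 0.2S: 0.2·4.177 = 0.835 in (exactly 980/1173)
P − Ia = 5.070 − 0.835 = 496711/117300 ≈ 4.235 in (> 0, runoff occurs)
Q = (496711/117300)²/((496711/117300) + 4900/1173) = (246721817521/13759290000)/(986711/117300) = 246721817521/115741200300 in ≈ 2.132 in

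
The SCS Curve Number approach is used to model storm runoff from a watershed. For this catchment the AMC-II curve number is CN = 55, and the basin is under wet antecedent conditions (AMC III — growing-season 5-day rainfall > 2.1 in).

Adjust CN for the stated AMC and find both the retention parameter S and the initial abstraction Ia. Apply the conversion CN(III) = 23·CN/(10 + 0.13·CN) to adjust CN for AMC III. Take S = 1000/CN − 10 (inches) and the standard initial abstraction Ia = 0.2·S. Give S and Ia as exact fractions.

S = 900/253 in ≈ 3.557 in; Ia = 180/253 in ≈ 0.711 in

Adjust CN=55 to AMC III: 23·55/(10 + 0.13·55) → 1265 ÷ (343/20) = 25300/343 ≈ 73.761
S = 1000/(25300/343) − 10 = 900/253 in ≈ 3.557 in
Ia = 0.2·(900/253) = 180/253 in ≈ 0.711 in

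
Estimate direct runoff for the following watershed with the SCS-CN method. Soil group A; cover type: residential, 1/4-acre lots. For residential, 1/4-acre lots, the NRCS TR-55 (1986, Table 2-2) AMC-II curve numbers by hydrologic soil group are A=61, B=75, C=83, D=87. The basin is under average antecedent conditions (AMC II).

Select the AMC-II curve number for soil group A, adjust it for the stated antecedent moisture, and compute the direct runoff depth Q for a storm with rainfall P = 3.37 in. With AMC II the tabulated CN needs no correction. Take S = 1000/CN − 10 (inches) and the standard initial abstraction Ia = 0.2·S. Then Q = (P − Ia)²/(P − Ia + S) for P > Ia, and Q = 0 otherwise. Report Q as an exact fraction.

NRCS table: residential, 1/4-acre lots, soil group A → CN(II) = 61
AMC II — tabulated CN = 61 applies directly.
Retention S: 1000/CN − 10 with CN=61.000 → S = 390/61 ≈ 6.393 in
Initial abstraction Ia = S/5 = (390/61)/5 = 78/61 ≈ 1.279 in
P − Ia = 3.370 − 1.279 = 12757/6100 ≈ 2.091 in (> 0, runoff occurs)
Runoff Q = (P−Ia)²/(P−Ia+S) = (2.091)²/(2.091+6.393) = 162741049/315717700 ≈ 0.515 in

Q = 162741049/315717700 in ≈ 0.515 in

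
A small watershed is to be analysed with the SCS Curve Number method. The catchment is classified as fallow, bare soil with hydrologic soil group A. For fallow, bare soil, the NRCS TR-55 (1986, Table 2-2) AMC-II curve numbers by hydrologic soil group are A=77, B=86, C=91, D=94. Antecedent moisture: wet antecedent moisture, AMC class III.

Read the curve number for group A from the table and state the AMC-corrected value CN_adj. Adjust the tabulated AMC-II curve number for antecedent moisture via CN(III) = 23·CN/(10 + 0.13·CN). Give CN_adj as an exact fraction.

NRCS table: fallow, bare soil, soil group A → CN(II) = 77
Adjust CN=77 to AMC III: 23·77/(10 + 0.13·77) → 1771 ÷ (2001/100) = 7700/87 ≈ 88.506

CN_adj = 7700/87 ≈ 88.506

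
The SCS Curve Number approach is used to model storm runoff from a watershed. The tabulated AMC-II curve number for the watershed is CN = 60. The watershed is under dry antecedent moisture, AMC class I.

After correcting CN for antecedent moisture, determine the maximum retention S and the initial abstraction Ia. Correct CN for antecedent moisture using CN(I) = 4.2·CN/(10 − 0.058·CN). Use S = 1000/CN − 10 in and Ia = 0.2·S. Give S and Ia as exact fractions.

CN(I) from CN(II)=60: (4.2·60)/(10 − 0.058·60) = 6300/163 ≈ 38.650
Max retention: S = 1000/(6300/163) − 10 = 1000/63 in (≈ 15.873 in)
Ia = 0.2S: 0.2·15.873 = 3.175 in (exactly 200/63)

S = 1000/63 in ≈ 15.873 in; Ia = 200/63 in ≈ 3.175 in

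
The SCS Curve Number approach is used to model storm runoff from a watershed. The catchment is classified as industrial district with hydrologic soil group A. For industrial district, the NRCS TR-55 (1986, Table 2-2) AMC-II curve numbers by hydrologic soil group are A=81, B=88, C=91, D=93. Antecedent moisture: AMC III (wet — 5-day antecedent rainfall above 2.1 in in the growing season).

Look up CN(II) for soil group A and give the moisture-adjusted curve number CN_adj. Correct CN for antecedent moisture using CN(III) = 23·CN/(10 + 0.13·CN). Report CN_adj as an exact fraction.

CN_adj = 186300/2053 ≈ 90.745

NRCS table: industrial district, soil group A → CN(II) = 81
CN(III) from CN(II)=81: (23·81)/(10 + 0.13·81) = 186300/2053 ≈ 90.745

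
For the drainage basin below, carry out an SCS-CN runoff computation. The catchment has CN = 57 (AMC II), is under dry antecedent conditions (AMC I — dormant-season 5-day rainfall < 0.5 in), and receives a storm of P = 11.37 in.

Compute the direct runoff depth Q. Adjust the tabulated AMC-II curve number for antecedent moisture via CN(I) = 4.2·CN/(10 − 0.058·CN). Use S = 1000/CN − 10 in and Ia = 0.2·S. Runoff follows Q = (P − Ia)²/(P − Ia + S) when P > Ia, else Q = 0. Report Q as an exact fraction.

Q = 866740518121/368794383300 in ≈ 2.350 in

Adjust CN=57 to AMC I: 4.2·57/(10 − 0.058·57) → (1197/5) ÷ (3347/500) = 119700/3347 ≈ 35.763
Max retention: S = 1000/(119700/3347) − 10 = 21500/1197 in (≈ 17.962 in)
Initial abstraction Ia = S/5 = (21500/1197)/5 = 4300/1197 ≈ 3.592 in
P − Ia = 11.370 − 3.592 = 930989/119700 ≈ 7.778 in (> 0, runoff occurs)
Q = (930989/119700)²/((930989/119700) + 21500/1197) = (866740518121/14328090000)/(3080989/119700) = 866740518121/368794383300 in ≈ 2.350 in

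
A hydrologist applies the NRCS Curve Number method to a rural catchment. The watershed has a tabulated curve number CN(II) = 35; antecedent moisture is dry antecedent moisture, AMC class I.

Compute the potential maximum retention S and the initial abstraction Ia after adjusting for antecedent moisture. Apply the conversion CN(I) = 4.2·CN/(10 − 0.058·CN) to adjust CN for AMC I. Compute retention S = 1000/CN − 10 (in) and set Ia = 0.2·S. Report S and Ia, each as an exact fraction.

Dry (AMC I): CN(I) = 4.2·35/(10 − 0.058·35) = 147/(797/100) = 14700/797 ≈ 18.444
S = 1000/(14700/797) − 10 = 6500/147 in ≈ 44.218 in
Initial abstraction Ia = S/5 = (6500/147)/5 = 1300/147 ≈ 8.844 in

S = 6500/147 in ≈ 44.218 in; Ia = 1300/147 in ≈ 8.844 in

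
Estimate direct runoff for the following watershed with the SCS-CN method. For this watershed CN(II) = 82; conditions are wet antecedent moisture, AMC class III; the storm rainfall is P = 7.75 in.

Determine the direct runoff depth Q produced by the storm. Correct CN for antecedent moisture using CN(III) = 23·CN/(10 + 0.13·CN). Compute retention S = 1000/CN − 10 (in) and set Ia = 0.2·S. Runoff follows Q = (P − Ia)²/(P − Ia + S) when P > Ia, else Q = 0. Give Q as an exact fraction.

Q = 812991169/121130236 in ≈ 6.712 in

Adjust CN=82 to AMC III: 23·82/(10 + 0.13·82) → 1886 ÷ (1033/50) = 94300/1033 ≈ 91.288
Max retention: S = 1000/(94300/1033) − 10 = 900/943 in (≈ 0.954 in)
Ia = 0.2S: 0.2·0.954 = 0.191 in (exactly 180/943)
Since P=7.750 > Ia=0.191: effective rainfall P−Ia = 28513/3772 in
Q = (28513/3772)²/((28513/3772) + 900/943) = (812991169/14227984)/(32113/3772) = 812991169/121130236 in ≈ 6.712 in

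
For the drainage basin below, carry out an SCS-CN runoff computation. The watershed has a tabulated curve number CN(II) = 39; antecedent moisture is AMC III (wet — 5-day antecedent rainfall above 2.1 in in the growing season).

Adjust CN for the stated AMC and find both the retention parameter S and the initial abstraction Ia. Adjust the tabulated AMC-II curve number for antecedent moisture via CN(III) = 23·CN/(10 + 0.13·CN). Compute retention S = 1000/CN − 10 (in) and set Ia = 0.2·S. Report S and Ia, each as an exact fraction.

S = 6100/897 in ≈ 6.800 in; Ia = 1220/897 in ≈ 1.360 in

Adjust CN=39 to AMC III: 23·39/(10 + 0.13·39) → 897 ÷ (1507/100) = 89700/1507 ≈ 59.522
S = 1000/(89700/1507) − 10 = 6100/897 in ≈ 6.800 in
Ia = 0.2S: 0.2·6.800 = 1.360 in (exactly 1220/897)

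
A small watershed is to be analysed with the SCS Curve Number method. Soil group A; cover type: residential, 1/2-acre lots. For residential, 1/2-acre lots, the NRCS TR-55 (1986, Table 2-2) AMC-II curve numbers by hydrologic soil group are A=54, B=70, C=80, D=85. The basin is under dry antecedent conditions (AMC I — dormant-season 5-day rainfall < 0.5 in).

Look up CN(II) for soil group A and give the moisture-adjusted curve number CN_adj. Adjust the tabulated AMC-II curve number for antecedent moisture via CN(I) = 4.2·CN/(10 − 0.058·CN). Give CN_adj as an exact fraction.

CN_adj = 56700/1717 ≈ 33.023

NRCS table: residential, 1/2-acre lots, soil group A → CN(II) = 54
CN(I) from CN(II)=54: (4.2·54)/(10 − 0.058·54) = 56700/1717 ≈ 33.023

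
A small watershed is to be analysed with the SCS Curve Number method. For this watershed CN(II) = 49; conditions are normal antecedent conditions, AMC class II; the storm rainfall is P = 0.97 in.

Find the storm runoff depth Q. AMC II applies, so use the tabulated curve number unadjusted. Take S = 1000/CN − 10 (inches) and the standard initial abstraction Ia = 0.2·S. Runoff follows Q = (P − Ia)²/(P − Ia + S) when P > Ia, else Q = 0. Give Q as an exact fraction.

CN(II) = 49; AMC II needs no correction.
S = 1000/49 − 10 = 510/49 in ≈ 10.408 in
Ia = 0.2·(510/49) = 102/49 in ≈ 2.082 in
P = 0.970 ≤ Ia = 2.082 in: entire storm abstracted, Q = 0.

Q = 0 in ≈ 0.000 in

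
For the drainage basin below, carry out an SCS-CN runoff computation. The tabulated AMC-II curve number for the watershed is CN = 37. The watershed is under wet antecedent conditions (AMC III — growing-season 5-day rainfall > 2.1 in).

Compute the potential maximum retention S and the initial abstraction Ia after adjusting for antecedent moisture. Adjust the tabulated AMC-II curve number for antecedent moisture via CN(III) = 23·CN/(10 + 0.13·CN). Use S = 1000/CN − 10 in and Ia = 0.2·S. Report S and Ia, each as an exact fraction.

S = 6300/851 in ≈ 7.403 in; Ia = 1260/851 in ≈ 1.481 in

Wet (AMC III): CN(III) = 23·37/(10 + 0.13·37) = 851/(1481/100) = 85100/1481 ≈ 57.461
Max retention: S = 1000/(85100/1481) − 10 = 6300/851 in (≈ 7.403 in)
Ia = 0.2·(6300/851) = 1260/851 in ≈ 1.481 in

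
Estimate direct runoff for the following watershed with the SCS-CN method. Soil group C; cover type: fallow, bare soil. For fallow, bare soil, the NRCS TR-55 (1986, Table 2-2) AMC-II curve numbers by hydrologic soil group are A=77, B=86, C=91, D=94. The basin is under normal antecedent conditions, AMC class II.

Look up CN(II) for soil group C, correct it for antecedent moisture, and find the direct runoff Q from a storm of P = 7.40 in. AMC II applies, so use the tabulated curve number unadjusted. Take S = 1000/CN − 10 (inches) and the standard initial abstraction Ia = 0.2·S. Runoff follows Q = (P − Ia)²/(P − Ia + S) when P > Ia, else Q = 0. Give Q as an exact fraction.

Q = 10738729/1695785 in ≈ 6.333 in

NRCS table: fallow, bare soil, soil group C → CN(II) = 91
Average conditions: CN = 91 (no AMC adjustment).
S = 1000/91 − 10 = 90/91 in ≈ 0.989 in
Initial abstraction Ia = S/5 = (90/91)/5 = 18/91 ≈ 0.198 in
P − Ia = 7.400 − 0.198 = 3277/455 ≈ 7.202 in (> 0, runoff occurs)
Runoff Q = (P−Ia)²/(P−Ia+S) = (7.202)²/(7.202+0.989) = 10738729/1695785 ≈ 6.333 in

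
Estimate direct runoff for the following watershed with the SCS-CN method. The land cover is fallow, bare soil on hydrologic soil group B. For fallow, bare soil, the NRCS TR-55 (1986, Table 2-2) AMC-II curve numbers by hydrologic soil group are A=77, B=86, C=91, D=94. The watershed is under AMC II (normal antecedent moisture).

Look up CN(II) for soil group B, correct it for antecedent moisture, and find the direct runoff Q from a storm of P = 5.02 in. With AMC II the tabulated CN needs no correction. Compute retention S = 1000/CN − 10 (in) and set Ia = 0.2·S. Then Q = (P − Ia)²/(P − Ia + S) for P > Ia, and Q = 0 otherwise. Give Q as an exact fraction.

NRCS table: fallow, bare soil, soil group B → CN(II) = 86
Average conditions: CN = 86 (no AMC adjustment).
Max retention: S = 1000/86 − 10 = 70/43 in (≈ 1.628 in)
Ia = 0.2S: 0.2·1.628 = 0.326 in (exactly 14/43)
Excess rainfall: 5.020 − 0.326 = 4.694 in; P > Ia so Q > 0
Q: (10093/2150)² ÷ (13593/2150) = 101868649/29224950 in (≈ 3.486 in)

Q = 101868649/29224950 in ≈ 3.486 in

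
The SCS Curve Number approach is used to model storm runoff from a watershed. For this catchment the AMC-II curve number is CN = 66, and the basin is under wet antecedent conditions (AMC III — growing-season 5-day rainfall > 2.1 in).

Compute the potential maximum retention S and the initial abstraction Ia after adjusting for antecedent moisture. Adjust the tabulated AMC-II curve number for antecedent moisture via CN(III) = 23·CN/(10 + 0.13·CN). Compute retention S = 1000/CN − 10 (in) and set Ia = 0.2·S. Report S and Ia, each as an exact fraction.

S = 1700/759 in ≈ 2.240 in; Ia = 340/759 in ≈ 0.448 in

Adjust CN=66 to AMC III: 23·66/(10 + 0.13·66) → 1518 ÷ (929/50) = 75900/929 ≈ 81.701
S = 1000/(75900/929) − 10 = 1700/759 in ≈ 2.240 in
Ia = 0.2·(1700/759) = 340/759 in ≈ 0.448 in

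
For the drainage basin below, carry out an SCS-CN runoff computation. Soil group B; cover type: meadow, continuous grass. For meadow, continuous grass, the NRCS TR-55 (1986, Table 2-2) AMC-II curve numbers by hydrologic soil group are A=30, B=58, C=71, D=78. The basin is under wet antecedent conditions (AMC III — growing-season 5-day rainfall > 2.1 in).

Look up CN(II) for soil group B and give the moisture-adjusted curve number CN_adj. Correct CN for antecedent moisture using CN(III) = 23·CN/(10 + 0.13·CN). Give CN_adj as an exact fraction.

NRCS table: meadow, continuous grass, soil group B → CN(II) = 58
Adjust CN=58 to AMC III: 23·58/(10 + 0.13·58) → 1334 ÷ (877/50) = 66700/877 ≈ 76.055

CN_adj = 66700/877 ≈ 76.055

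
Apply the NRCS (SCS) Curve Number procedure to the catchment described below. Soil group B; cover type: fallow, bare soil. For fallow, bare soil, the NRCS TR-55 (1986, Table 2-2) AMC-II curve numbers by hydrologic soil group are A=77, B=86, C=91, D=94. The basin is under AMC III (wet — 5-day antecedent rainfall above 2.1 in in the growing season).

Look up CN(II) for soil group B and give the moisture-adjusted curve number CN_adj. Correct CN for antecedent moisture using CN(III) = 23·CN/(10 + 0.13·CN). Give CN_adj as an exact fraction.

CN_adj = 98900/1059 ≈ 93.390

NRCS table: fallow, bare soil, soil group B → CN(II) = 86
Adjust CN=86 to AMC III: 23·86/(10 + 0.13·86) → 1978 ÷ (1059/50) = 98900/1059 ≈ 93.390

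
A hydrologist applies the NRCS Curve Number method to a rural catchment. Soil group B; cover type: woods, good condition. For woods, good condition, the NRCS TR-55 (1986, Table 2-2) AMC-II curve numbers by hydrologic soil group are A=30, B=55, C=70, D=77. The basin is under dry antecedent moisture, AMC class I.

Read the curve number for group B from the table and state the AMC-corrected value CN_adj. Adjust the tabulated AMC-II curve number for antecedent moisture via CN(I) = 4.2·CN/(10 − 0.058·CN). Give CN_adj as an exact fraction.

NRCS table: woods, good condition, soil group B → CN(II) = 55
Dry (AMC I): CN(I) = 4.2·55/(10 − 0.058·55) = 231/(681/100) = 7700/227 ≈ 33.921

CN_adj = 7700/227 ≈ 33.921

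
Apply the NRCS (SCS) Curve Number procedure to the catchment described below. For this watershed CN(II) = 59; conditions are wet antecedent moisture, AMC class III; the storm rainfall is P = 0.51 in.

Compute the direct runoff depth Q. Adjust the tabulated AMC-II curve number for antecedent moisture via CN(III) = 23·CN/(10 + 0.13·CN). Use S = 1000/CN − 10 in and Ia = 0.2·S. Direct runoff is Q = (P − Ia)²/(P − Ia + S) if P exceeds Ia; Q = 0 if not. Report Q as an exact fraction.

Adjust CN=59 to AMC III: 23·59/(10 + 0.13·59) → 1357 ÷ (1767/100) = 135700/1767 ≈ 76.797
S = 1000/(135700/1767) − 10 = 4100/1357 in ≈ 3.021 in
Initial abstraction Ia = S/5 = (4100/1357)/5 = 820/1357 ≈ 0.604 in
P = 0.510 ≤ Ia = 0.604 in: entire storm abstracted, Q = 0.

Q = 0 in ≈ 0.000 in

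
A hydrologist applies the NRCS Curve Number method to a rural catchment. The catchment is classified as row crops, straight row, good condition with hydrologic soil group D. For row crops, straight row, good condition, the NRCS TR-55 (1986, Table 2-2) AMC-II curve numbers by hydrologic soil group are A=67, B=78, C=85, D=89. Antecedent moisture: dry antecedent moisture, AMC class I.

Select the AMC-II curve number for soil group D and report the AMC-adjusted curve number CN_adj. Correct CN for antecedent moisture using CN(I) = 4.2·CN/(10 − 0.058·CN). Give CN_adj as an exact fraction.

NRCS table: row crops, straight row, good condition, soil group D → CN(II) = 89
CN(I) from CN(II)=89: (4.2·89)/(10 − 0.058·89) = 186900/2419 ≈ 77.263

CN_adj = 186900/2419 ≈ 77.263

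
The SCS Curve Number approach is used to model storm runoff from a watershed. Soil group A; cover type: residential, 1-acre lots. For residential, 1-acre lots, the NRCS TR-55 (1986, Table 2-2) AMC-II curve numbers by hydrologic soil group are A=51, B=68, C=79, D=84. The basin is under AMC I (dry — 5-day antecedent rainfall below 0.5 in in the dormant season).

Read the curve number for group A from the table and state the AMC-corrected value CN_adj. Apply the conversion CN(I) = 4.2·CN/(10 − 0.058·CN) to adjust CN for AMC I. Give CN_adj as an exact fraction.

CN_adj = 15300/503 ≈ 30.417

NRCS table: residential, 1-acre lots, soil group A → CN(II) = 51
CN(I) from CN(II)=51: (4.2·51)/(10 − 0.058·51) = 15300/503 ≈ 30.417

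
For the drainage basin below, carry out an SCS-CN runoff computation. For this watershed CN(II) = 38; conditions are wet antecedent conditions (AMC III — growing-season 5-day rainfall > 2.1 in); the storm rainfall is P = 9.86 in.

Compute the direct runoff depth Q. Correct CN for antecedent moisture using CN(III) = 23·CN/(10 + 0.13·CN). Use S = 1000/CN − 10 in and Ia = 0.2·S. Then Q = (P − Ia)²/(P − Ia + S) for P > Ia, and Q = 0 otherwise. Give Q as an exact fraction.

Wet (AMC III): CN(III) = 23·38/(10 + 0.13·38) = 874/(747/50) = 43700/747 ≈ 58.501
S = 1000/(43700/747) − 10 = 3100/437 in ≈ 7.094 in
Ia = 0.2S: 0.2·7.094 = 1.419 in (exactly 620/437)
Excess rainfall: 9.860 − 1.419 = 8.441 in; P > Ia so Q > 0
Q = (184441/21850)²/((184441/21850) + 3100/437) = (34018482481/477422500)/(339441/21850) = 34018482481/7416785850 in ≈ 4.587 in

Q = 34018482481/7416785850 in ≈ 4.587 in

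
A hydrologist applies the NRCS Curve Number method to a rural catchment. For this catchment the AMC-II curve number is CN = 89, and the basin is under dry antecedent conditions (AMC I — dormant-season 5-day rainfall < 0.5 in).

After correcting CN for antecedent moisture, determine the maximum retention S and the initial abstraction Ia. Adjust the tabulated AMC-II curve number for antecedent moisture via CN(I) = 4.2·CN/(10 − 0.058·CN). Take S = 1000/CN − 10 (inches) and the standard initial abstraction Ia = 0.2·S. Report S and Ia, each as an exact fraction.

S = 5500/1869 in ≈ 2.943 in; Ia = 1100/1869 in ≈ 0.589 in

Adjust CN=89 to AMC I: 4.2·89/(10 − 0.058·89) → (1869/5) ÷ (2419/500) = 186900/2419 ≈ 77.263
S = 1000/(186900/2419) − 10 = 5500/1869 in ≈ 2.943 in
Ia = 0.2S: 0.2·2.943 = 0.589 in (exactly 1100/1869)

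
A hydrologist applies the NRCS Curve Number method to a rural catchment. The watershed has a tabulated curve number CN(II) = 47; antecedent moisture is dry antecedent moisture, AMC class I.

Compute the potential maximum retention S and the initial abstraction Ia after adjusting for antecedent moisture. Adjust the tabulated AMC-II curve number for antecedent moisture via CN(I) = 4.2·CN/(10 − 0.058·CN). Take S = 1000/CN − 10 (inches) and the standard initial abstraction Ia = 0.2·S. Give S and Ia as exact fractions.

CN(I) from CN(II)=47: (4.2·47)/(10 − 0.058·47) = 98700/3637 ≈ 27.138
Retention S: 1000/CN − 10 with CN=27.138 → S = 26500/987 ≈ 26.849 in
Ia = 0.2·(26500/987) = 5300/987 in ≈ 5.370 in

S = 26500/987 in ≈ 26.849 in; Ia = 5300/987 in ≈ 5.370 in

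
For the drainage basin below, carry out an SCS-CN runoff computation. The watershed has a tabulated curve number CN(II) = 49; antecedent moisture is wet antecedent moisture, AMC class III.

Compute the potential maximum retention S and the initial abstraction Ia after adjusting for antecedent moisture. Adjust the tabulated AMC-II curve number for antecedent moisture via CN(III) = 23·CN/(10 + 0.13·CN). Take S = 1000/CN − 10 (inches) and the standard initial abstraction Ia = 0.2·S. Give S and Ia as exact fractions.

CN(III) from CN(II)=49: (23·49)/(10 + 0.13·49) = 112700/1637 ≈ 68.845
Max retention: S = 1000/(112700/1637) − 10 = 5100/1127 in (≈ 4.525 in)
Initial abstraction Ia = S/5 = (5100/1127)/5 = 1020/1127 ≈ 0.905 in

S = 5100/1127 in ≈ 4.525 in; Ia = 1020/1127 in ≈ 0.905 in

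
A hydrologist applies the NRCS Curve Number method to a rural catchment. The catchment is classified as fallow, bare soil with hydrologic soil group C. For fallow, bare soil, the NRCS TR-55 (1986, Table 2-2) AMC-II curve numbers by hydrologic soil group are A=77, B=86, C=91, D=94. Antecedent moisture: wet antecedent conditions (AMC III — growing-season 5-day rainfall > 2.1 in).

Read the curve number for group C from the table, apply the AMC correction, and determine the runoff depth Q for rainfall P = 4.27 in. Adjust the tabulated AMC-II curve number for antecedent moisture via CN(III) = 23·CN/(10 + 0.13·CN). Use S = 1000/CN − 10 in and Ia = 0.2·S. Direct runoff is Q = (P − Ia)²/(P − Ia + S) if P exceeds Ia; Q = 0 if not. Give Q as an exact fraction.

NRCS table: fallow, bare soil, soil group C → CN(II) = 91
Adjust CN=91 to AMC III: 23·91/(10 + 0.13·91) → 2093 ÷ (2183/100) = 209300/2183 ≈ 95.877
Max retention: S = 1000/(209300/2183) − 10 = 900/2093 in (≈ 0.430 in)
Ia = 0.2·(900/2093) = 180/2093 in ≈ 0.086 in
P − Ia = 4.270 − 0.086 = 875711/209300 ≈ 4.184 in (> 0, runoff occurs)
Q = (875711/209300)²/((875711/209300) + 900/2093) = (766869755521/43806490000)/(965711/209300) = 766869755521/202123312300 in ≈ 3.794 in

Q = 766869755521/202123312300 in ≈ 3.794 in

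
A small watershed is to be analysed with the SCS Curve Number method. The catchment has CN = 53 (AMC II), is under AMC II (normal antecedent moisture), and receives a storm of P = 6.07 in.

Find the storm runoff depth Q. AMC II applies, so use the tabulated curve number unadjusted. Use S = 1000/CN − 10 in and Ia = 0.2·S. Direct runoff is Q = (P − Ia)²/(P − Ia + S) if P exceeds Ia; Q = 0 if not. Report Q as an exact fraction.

CN(II) = 53; AMC II needs no correction.
Max retention: S = 1000/53 − 10 = 470/53 in (≈ 8.868 in)
Ia = 0.2S: 0.2·8.868 = 1.774 in (exactly 94/53)
P − Ia = 6.070 − 1.774 = 22771/5300 ≈ 4.296 in (> 0, runoff occurs)
Runoff Q = (P−Ia)²/(P−Ia+S) = (4.296)²/(4.296+8.868) = 518518441/369786300 ≈ 1.402 in

Q = 518518441/369786300 in ≈ 1.402 in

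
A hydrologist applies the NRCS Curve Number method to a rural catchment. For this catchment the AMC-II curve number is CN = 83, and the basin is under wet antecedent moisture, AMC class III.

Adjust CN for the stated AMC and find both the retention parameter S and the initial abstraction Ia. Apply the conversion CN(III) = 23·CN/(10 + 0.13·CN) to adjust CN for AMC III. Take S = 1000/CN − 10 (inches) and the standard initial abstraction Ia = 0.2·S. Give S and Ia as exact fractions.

Adjust CN=83 to AMC III: 23·83/(10 + 0.13·83) → 1909 ÷ (2079/100) = 190900/2079 ≈ 91.823
S = 1000/(190900/2079) − 10 = 1700/1909 in ≈ 0.891 in
Ia = 0.2S: 0.2·0.891 = 0.178 in (exactly 340/1909)

S = 1700/1909 in ≈ 0.891 in; Ia = 340/1909 in ≈ 0.178 in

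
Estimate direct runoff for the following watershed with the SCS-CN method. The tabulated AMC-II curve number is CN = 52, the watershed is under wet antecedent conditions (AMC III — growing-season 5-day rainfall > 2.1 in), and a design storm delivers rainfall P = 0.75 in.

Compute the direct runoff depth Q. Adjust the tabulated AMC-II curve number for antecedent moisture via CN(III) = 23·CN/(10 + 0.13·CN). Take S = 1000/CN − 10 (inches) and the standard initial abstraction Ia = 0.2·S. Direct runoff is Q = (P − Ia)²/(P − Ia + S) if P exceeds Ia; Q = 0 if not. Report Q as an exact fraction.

Adjust CN=52 to AMC III: 23·52/(10 + 0.13·52) → 1196 ÷ (419/25) = 29900/419 ≈ 71.360
Retention S: 1000/CN − 10 with CN=71.360 → S = 1200/299 ≈ 4.013 in
Ia = 0.2S: 0.2·4.013 = 0.803 in (exactly 240/299)
P = 0.750 ≤ Ia = 0.803 in: entire storm abstracted, Q = 0.

Q = 0 in ≈ 0.000 in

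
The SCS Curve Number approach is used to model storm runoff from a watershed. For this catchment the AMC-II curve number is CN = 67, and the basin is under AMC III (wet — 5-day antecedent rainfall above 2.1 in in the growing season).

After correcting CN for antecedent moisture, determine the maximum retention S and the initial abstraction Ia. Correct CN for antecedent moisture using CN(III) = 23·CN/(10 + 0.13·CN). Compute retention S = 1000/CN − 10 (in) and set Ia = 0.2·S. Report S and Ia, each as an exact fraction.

S = 3300/1541 in ≈ 2.141 in; Ia = 660/1541 in ≈ 0.428 in

Adjust CN=67 to AMC III: 23·67/(10 + 0.13·67) → 1541 ÷ (1871/100) = 154100/1871 ≈ 82.362
Retention S: 1000/CN − 10 with CN=82.362 → S = 3300/1541 ≈ 2.141 in
Initial abstraction Ia = S/5 = (3300/1541)/5 = 660/1541 ≈ 0.428 in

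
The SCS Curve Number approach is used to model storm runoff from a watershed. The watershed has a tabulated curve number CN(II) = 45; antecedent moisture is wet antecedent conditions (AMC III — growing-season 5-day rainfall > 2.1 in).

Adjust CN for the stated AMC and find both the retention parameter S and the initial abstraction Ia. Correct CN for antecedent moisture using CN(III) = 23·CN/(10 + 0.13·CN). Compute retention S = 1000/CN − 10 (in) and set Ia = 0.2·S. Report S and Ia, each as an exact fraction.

S = 1100/207 in ≈ 5.314 in; Ia = 220/207 in ≈ 1.063 in

Adjust CN=45 to AMC III: 23·45/(10 + 0.13·45) → 1035 ÷ (317/20) = 20700/317 ≈ 65.300
Retention S: 1000/CN − 10 with CN=65.300 → S = 1100/207 ≈ 5.314 in
Ia = 0.2·(1100/207) = 220/207 in ≈ 1.063 in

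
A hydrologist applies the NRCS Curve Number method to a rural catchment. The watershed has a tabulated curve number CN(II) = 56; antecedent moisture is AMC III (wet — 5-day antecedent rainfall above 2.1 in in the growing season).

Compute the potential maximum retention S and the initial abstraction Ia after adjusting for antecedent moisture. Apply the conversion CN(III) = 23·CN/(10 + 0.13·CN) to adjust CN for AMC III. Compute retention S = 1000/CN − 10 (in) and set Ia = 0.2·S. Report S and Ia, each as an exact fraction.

S = 550/161 in ≈ 3.416 in; Ia = 110/161 in ≈ 0.683 in

CN(III) from CN(II)=56: (23·56)/(10 + 0.13·56) = 4025/54 ≈ 74.537
Retention S: 1000/CN − 10 with CN=74.537 → S = 550/161 ≈ 3.416 in
Initial abstraction Ia = S/5 = (550/161)/5 = 110/161 ≈ 0.683 in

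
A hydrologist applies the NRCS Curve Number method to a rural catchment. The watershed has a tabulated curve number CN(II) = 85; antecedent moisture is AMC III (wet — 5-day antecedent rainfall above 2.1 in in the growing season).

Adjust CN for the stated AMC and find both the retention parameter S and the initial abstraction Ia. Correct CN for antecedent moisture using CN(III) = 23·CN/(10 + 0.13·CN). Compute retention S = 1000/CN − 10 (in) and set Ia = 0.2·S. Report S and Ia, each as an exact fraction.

S = 300/391 in ≈ 0.767 in; Ia = 60/391 in ≈ 0.153 in

Adjust CN=85 to AMC III: 23·85/(10 + 0.13·85) → 1955 ÷ (421/20) = 39100/421 ≈ 92.874
Max retention: S = 1000/(39100/421) − 10 = 300/391 in (≈ 0.767 in)
Ia = 0.2S: 0.2·0.767 = 0.153 in (exactly 60/391)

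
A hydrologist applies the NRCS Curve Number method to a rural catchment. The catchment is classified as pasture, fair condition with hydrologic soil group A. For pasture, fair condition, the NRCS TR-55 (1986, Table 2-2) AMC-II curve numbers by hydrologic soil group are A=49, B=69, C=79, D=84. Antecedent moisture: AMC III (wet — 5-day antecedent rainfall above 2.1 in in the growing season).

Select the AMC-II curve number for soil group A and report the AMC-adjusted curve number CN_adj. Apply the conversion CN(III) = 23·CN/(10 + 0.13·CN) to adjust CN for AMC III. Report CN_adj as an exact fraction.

NRCS table: pasture, fair condition, soil group A → CN(II) = 49
Wet (AMC III): CN(III) = 23·49/(10 + 0.13·49) = 1127/(1637/100) = 112700/1637 ≈ 68.845

CN_adj = 112700/1637 ≈ 68.845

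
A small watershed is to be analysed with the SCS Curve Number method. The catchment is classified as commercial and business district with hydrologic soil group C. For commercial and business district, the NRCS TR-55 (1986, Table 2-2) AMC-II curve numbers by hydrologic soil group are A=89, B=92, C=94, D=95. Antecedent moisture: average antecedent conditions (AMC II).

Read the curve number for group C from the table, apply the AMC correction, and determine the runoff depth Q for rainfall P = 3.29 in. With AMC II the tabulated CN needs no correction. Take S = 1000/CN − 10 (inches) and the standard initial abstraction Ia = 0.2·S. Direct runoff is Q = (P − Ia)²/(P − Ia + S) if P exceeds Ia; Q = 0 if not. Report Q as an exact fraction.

NRCS table: commercial and business district, soil group C → CN(II) = 94
Average conditions: CN = 94 (no AMC adjustment).
Retention S: 1000/CN − 10 with CN=94.000 → S = 30/47 ≈ 0.638 in
Ia = 0.2S: 0.2·0.638 = 0.128 in (exactly 6/47)
Since P=3.290 > Ia=0.128: effective rainfall P−Ia = 14863/4700 in
Q = (14863/4700)²/((14863/4700) + 30/47) = (220908769/22090000)/(17863/4700) = 220908769/83956100 in ≈ 2.631 in

Q = 220908769/83956100 in ≈ 2.631 in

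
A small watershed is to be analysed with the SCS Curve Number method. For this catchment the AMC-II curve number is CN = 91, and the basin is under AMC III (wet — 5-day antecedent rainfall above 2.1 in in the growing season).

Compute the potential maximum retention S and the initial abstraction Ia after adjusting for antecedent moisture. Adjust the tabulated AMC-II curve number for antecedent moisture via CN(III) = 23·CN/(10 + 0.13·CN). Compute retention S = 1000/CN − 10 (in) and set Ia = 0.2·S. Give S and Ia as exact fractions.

S = 900/2093 in ≈ 0.430 in; Ia = 180/2093 in ≈ 0.086 in

Wet (AMC III): CN(III) = 23·91/(10 + 0.13·91) = 2093/(2183/100) = 209300/2183 ≈ 95.877
Max retention: S = 1000/(209300/2183) − 10 = 900/2093 in (≈ 0.430 in)
Initial abstraction Ia = S/5 = (900/2093)/5 = 180/2093 ≈ 0.086 in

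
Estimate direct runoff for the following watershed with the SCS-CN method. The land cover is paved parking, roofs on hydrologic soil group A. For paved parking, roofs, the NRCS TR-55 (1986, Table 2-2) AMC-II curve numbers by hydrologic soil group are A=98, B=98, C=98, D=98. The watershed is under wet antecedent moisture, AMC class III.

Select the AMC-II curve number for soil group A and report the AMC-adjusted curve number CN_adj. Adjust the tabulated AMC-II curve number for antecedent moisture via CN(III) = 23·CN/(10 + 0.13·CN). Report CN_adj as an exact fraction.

NRCS table: paved parking, roofs, soil group A → CN(II) = 98
Wet (AMC III): CN(III) = 23·98/(10 + 0.13·98) = 2254/(1137/50) = 112700/1137 ≈ 99.120

CN_adj = 112700/1137 ≈ 99.120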